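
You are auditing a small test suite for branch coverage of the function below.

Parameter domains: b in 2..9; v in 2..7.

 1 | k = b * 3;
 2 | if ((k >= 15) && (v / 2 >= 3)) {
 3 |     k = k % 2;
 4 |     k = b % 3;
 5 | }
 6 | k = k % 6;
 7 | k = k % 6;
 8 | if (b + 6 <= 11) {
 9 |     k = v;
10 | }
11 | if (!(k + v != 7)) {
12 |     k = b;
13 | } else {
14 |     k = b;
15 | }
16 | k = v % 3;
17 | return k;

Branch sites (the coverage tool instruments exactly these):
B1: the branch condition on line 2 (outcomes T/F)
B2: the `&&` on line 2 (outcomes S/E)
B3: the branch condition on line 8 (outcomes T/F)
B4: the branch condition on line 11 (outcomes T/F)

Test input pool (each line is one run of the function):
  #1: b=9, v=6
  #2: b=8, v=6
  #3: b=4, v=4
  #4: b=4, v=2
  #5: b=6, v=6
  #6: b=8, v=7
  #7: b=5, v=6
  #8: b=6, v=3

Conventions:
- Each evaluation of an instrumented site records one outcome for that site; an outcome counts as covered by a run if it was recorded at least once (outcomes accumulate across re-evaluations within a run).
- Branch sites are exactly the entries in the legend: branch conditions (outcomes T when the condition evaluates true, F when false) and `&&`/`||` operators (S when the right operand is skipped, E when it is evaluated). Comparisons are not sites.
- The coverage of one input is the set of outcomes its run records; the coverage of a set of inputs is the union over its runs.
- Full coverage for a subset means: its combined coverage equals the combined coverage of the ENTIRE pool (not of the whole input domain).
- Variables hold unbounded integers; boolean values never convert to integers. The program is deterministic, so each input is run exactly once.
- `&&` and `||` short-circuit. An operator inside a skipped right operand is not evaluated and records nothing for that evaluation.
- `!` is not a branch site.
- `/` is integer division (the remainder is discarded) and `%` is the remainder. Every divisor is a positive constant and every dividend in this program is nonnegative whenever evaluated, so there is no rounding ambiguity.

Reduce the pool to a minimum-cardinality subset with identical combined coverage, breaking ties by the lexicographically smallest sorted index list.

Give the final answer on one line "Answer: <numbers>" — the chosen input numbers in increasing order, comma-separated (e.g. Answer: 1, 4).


input #1 (b=9, v=6): events B2->E, B1->T, B3->F, B4->F; covers B1=T, B2=E, B3=F, B4=F
input #2 (b=8, v=6): events B2->E, B1->T, B3->F, B4->F; covers B1=T, B2=E, B3=F, B4=F
input #3 (b=4, v=4): events B2->S, B1->F, B3->T, B4->F; covers B1=F, B2=S, B3=T, B4=F
input #4 (b=4, v=2): events B2->S, B1->F, B3->T, B4->F; covers B1=F, B2=S, B3=T, B4=F
input #5 (b=6, v=6): events B2->E, B1->T, B3->F, B4->F; covers B1=T, B2=E, B3=F, B4=F
input #6 (b=8, v=7): events B2->E, B1->T, B3->F, B4->F; covers B1=T, B2=E, B3=F, B4=F
input #7 (b=5, v=6): events B2->E, B1->T, B3->T, B4->F; covers B1=T, B2=E, B3=T, B4=F
input #8 (b=6, v=3): events B2->E, B1->F, B3->F, B4->F; covers B1=F, B2=E, B3=F, B4=F
pool-wide coverage (7 outcomes): B1=T, B1=F, B2=S, B2=E, B3=T, B3=F, B4=F
no size-1 subset reaches all 7 outcomes (best union: 4/7)
the canonical winner is {1, 3}: size 2, full 7-outcome coverage, earliest index list among size-2 covers
Answer: 1, 3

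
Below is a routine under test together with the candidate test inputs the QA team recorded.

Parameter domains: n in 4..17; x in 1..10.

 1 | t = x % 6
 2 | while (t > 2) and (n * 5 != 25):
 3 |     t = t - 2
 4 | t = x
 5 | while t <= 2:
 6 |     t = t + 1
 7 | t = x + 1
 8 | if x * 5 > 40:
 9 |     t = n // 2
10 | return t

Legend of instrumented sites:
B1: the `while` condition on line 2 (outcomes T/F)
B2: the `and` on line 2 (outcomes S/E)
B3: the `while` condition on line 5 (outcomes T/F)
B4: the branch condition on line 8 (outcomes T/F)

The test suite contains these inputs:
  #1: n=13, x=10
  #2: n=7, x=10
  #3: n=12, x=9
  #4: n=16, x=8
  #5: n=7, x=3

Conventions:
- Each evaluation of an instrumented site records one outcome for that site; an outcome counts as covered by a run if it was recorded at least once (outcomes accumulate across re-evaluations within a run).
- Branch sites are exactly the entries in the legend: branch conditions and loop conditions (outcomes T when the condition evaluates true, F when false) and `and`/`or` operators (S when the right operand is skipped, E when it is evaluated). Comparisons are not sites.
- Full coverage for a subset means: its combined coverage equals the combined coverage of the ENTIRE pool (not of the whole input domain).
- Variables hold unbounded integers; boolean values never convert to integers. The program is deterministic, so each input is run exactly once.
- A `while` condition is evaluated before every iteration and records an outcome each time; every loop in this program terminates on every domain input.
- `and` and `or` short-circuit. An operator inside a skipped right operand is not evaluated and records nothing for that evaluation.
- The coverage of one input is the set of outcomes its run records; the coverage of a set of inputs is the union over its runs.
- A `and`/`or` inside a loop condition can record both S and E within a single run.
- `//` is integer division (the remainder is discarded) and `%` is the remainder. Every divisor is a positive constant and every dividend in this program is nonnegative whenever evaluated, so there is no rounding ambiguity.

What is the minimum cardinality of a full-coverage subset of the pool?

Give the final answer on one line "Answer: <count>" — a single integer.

#1 (n=13, x=10) -> covered: B1=T, B1=F, B2=S, B2=E, B3=F, B4=T
#2 (n=7, x=10) -> covered: B1=T, B1=F, B2=S, B2=E, B3=F, B4=T
#3 (n=12, x=9) -> covered: B1=T, B1=F, B2=S, B2=E, B3=F, B4=T
#4 (n=16, x=8) -> covered: B1=F, B2=S, B3=F, B4=F
#5 (n=7, x=3) -> covered: B1=T, B1=F, B2=S, B2=E, B3=F, B4=F
together the pool reaches 7 outcomes: B1=T, B1=F, B2=S, B2=E, B3=F, B4=T, B4=F
every size-1 subset falls short of the 7 outcomes (best: 6/7)
at size 2, {1, 4} reaches all 7 outcomes; every lexicographically earlier size-2 subset fails

Answer: 2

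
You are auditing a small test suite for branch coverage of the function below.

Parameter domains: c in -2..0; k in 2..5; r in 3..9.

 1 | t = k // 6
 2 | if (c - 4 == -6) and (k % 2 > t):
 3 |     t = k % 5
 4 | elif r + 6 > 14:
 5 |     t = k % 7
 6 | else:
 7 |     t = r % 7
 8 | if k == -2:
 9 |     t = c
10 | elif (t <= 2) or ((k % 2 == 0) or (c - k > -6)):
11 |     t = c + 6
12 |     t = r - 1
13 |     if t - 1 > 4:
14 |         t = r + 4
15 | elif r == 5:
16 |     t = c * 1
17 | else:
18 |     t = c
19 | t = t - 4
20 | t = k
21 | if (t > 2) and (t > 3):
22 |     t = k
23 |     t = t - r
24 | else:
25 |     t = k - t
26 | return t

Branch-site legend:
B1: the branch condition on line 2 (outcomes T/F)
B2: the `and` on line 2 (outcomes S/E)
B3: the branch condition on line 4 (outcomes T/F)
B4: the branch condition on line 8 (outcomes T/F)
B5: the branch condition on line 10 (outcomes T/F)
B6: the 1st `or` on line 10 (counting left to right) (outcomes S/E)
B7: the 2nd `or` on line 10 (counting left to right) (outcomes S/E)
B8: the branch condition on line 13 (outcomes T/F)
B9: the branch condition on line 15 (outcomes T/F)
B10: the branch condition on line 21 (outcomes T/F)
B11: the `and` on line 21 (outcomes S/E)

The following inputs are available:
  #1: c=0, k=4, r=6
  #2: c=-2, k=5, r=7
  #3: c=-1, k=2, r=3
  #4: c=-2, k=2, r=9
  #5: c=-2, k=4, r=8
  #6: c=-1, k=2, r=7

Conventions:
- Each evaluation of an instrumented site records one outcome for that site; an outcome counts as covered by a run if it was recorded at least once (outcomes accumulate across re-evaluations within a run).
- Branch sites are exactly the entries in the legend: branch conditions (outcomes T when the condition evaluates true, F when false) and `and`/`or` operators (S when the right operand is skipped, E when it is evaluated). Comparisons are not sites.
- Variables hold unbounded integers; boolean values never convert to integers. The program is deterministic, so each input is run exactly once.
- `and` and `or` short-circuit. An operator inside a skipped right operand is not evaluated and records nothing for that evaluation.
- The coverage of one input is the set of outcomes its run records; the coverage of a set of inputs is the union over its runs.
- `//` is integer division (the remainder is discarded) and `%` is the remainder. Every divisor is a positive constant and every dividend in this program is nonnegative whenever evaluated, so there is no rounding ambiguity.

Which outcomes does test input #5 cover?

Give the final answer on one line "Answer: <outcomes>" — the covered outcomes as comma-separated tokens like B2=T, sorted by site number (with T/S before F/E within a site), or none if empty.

Event log for input #5 (c=-2, k=4, r=8):
  B2->E, B1->F, B3->F, B4->F, B6->S, B5->T, B8->T, B11->E, B10->T
collecting distinct outcomes: B1=F, B2=E, B3=F, B4=F, B5=T, B6=S, B8=T, B10=T, B11=E

Answer: B1=F, B2=E, B3=F, B4=F, B5=T, B6=S, B8=T, B10=T, B11=E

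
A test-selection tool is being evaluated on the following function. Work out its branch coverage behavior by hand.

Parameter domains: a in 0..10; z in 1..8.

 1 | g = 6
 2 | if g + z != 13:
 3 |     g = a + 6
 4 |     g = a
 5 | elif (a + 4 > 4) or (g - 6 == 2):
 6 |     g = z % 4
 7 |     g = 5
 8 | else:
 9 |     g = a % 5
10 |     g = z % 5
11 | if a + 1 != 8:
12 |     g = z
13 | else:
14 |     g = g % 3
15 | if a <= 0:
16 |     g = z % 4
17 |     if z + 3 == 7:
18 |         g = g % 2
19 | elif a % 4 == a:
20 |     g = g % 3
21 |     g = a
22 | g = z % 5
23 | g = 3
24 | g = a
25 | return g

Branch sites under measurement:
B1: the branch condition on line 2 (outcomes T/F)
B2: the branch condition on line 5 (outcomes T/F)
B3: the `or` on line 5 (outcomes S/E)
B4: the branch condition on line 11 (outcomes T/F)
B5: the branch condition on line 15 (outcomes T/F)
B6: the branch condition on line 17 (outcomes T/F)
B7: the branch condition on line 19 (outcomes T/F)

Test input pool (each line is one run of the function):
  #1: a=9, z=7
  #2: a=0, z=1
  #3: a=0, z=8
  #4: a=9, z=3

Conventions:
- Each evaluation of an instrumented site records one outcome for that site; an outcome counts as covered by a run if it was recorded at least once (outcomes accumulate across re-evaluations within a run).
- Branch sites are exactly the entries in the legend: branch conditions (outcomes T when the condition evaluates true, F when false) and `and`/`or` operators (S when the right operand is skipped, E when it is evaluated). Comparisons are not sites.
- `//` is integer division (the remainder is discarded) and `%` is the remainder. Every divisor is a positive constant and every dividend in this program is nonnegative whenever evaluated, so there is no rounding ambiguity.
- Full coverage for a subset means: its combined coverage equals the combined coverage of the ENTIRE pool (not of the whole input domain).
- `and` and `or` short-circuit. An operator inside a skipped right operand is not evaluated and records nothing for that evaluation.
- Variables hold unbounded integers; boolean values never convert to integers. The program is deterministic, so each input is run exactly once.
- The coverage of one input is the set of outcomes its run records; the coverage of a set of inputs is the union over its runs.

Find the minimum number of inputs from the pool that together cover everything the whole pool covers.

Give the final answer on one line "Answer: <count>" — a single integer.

run #1 (a=9, z=7) records B1=F, B2=T, B3=S, B4=T, B5=F, B7=F
run #2 (a=0, z=1) records B1=T, B4=T, B5=T, B6=F
run #3 (a=0, z=8) records B1=T, B4=T, B5=T, B6=F
run #4 (a=9, z=3) records B1=T, B4=T, B5=F, B7=F
pool-wide coverage (9 outcomes): B1=T, B1=F, B2=T, B3=S, B4=T, B5=T, B5=F, B6=F, B7=F
checked all size-1 subsets: none covers 9 outcomes (max 6/9)
the canonical winner is {1, 2}: size 2, full 9-outcome coverage, earliest index list among size-2 covers

Answer: 2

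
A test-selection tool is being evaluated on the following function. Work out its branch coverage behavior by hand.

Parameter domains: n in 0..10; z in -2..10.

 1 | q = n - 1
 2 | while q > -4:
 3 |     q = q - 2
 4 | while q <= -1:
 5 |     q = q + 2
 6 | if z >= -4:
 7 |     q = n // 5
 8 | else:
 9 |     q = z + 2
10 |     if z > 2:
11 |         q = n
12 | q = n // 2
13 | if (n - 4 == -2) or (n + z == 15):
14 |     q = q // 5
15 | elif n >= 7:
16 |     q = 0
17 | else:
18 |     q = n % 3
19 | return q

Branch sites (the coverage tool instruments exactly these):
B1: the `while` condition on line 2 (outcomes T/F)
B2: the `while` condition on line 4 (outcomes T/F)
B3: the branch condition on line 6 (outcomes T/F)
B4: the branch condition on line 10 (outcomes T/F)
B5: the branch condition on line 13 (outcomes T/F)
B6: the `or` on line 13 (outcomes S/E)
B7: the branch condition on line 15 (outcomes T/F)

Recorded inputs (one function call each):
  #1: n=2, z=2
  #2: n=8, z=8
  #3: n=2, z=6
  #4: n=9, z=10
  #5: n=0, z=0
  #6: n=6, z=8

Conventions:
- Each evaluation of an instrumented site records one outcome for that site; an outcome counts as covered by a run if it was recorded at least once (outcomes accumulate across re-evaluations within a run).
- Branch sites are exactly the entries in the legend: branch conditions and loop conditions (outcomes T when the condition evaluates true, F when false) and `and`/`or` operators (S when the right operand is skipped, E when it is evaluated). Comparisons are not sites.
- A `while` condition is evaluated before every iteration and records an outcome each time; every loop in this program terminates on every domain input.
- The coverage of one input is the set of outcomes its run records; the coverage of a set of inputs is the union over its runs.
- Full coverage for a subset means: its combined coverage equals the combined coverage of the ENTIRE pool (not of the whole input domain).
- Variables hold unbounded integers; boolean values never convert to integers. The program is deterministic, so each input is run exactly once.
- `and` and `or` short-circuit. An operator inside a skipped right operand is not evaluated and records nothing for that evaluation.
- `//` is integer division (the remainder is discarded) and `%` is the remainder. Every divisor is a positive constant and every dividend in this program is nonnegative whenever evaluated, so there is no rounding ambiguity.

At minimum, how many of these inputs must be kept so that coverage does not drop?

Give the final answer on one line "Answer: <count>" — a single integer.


run #1 (n=2, z=2) runs B1->T, B1->T, B1->T, B1->F, B2->T, B2->T, B2->T, B2->F, B3->T, B6->S, B5->T; records B1=T, B1=F, B2=T, B2=F, B3=T, B5=T, B6=S
run #2 (n=8, z=8) runs B1->T, B1->T, B1->T, B1->T, B1->T, B1->T, B1->F, B2->T, B2->T, B2->T, B2->F, B3->T, B6->E, B5->F, ...; records B1=T, B1=F, B2=T, B2=F, B3=T, B5=F, B6=E, B7=T
run #3 (n=2, z=6) runs B1->T, B1->T, B1->T, B1->F, B2->T, B2->T, B2->T, B2->F, B3->T, B6->S, B5->T; records B1=T, B1=F, B2=T, B2=F, B3=T, B5=T, B6=S
run #4 (n=9, z=10) runs B1->T, B1->T, B1->T, B1->T, B1->T, B1->T, B1->F, B2->T, B2->T, B2->F, B3->T, B6->E, B5->F, B7->T; records B1=T, B1=F, B2=T, B2=F, B3=T, B5=F, B6=E, B7=T
run #5 (n=0, z=0) runs B1->T, B1->T, B1->F, B2->T, B2->T, B2->T, B2->F, B3->T, B6->E, B5->F, B7->F; records B1=T, B1=F, B2=T, B2=F, B3=T, B5=F, B6=E, B7=F
run #6 (n=6, z=8) runs B1->T, B1->T, B1->T, B1->T, B1->T, B1->F, B2->T, B2->T, B2->T, B2->F, B3->T, B6->E, B5->F, B7->F; records B1=T, B1=F, B2=T, B2=F, B3=T, B5=F, B6=E, B7=F
together the pool reaches 11 outcomes: B1=T, B1=F, B2=T, B2=F, B3=T, B5=T, B5=F, B6=S, B6=E, B7=T, B7=F
size 1 is not enough: best union over all size-1 subsets is 8/11
size 2 is not enough: best union over all size-2 subsets is 10/11
at size 3, {1, 2, 5} reaches all 11 outcomes; every lexicographically earlier size-3 subset fails
Answer: 3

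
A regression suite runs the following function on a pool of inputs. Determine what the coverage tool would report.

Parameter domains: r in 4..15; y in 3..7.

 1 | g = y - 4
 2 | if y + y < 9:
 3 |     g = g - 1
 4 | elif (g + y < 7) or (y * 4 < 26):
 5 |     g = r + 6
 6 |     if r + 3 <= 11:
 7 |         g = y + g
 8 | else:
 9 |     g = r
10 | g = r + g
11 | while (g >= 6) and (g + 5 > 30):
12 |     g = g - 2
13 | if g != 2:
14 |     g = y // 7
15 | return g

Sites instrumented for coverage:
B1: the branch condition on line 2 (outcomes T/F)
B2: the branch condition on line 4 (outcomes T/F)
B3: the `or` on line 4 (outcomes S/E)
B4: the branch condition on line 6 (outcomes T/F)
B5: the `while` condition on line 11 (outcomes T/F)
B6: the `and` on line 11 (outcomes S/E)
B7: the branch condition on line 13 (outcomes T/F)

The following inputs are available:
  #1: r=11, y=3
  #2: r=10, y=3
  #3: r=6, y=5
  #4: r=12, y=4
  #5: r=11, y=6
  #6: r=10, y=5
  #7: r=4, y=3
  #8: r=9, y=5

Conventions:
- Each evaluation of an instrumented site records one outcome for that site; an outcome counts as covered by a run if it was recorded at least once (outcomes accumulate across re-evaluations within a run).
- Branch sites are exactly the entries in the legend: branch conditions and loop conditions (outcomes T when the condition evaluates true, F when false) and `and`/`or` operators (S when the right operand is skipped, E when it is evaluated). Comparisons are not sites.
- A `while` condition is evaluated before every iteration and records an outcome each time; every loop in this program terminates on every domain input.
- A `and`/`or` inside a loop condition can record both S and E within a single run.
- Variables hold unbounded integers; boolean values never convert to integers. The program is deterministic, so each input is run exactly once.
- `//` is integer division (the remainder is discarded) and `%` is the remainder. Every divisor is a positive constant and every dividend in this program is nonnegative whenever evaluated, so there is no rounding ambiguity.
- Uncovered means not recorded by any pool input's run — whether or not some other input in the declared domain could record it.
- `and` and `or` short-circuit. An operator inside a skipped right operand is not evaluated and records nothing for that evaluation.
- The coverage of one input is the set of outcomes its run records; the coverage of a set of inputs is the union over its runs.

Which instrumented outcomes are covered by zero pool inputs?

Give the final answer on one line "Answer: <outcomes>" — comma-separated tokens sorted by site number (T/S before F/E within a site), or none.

#1 (r=11, y=3) -> B1->T, B6->E, B5->F, B7->T; covered: B1=T, B5=F, B6=E, B7=T
#2 (r=10, y=3) -> B1->T, B6->E, B5->F, B7->T; covered: B1=T, B5=F, B6=E, B7=T
#3 (r=6, y=5) -> B1->F, B3->S, B2->T, B4->T, B6->E, B5->F, B7->T; covered: B1=F, B2=T, B3=S, B4=T, B5=F, B6=E, B7=T
#4 (r=12, y=4) -> B1->T, B6->E, B5->F, B7->T; covered: B1=T, B5=F, B6=E, B7=T
#5 (r=11, y=6) -> B1->F, B3->E, B2->T, B4->F, B6->E, B5->T, B6->E, B5->T, B6->E, B5->F, B7->T; covered: B1=F, B2=T, B3=E, B4=F, B5=T, B5=F, B6=E, B7=T
#6 (r=10, y=5) -> B1->F, B3->S, B2->T, B4->F, B6->E, B5->T, B6->E, B5->F, B7->T; covered: B1=F, B2=T, B3=S, B4=F, B5=T, B5=F, B6=E, B7=T
#7 (r=4, y=3) -> B1->T, B6->S, B5->F, B7->F; covered: B1=T, B5=F, B6=S, B7=F
#8 (r=9, y=5) -> B1->F, B3->S, B2->T, B4->F, B6->E, B5->F, B7->T; covered: B1=F, B2=T, B3=S, B4=F, B5=F, B6=E, B7=T
union over the pool: B1=T, B1=F, B2=T, B3=S, B3=E, B4=T, B4=F, B5=T, B5=F, B6=S, B6=E, B7=T, B7=F
uncovered (1 of 14): B2=F

Answer: B2=F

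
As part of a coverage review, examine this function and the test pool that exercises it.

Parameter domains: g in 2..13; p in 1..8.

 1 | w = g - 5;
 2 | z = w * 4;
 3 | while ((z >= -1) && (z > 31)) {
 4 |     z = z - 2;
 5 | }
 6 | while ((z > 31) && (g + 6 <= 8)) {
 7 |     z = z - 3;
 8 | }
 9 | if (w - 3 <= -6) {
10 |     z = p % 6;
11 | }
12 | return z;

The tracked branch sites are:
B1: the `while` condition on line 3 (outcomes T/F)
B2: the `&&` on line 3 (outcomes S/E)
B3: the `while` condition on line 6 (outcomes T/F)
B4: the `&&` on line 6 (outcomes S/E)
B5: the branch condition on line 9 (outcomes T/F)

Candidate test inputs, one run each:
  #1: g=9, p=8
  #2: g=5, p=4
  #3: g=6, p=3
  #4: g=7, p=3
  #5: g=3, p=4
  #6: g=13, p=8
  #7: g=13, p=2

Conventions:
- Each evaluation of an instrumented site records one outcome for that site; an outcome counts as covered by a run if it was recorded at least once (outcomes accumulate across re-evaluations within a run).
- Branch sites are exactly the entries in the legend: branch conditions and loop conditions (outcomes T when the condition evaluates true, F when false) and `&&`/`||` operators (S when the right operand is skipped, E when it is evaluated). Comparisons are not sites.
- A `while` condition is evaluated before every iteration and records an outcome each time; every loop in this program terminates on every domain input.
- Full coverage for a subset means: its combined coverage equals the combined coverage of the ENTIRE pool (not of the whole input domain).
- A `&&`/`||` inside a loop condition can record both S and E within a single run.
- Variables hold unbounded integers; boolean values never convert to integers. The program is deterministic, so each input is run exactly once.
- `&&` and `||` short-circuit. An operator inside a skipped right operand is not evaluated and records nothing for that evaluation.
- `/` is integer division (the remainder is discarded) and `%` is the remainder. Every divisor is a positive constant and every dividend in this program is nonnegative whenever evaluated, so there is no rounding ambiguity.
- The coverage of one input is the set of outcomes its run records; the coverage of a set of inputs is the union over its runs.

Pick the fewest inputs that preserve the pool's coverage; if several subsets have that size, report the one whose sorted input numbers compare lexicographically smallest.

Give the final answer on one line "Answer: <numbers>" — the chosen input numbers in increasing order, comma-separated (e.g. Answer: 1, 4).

input #1, g=9, p=8: events B2->E, B1->F, B4->S, B3->F, B5->F; outcomes B1=F, B2=E, B3=F, B4=S, B5=F
input #2, g=5, p=4: events B2->E, B1->F, B4->S, B3->F, B5->F; outcomes B1=F, B2=E, B3=F, B4=S, B5=F
input #3, g=6, p=3: events B2->E, B1->F, B4->S, B3->F, B5->F; outcomes B1=F, B2=E, B3=F, B4=S, B5=F
input #4, g=7, p=3: events B2->E, B1->F, B4->S, B3->F, B5->F; outcomes B1=F, B2=E, B3=F, B4=S, B5=F
input #5, g=3, p=4: events B2->S, B1->F, B4->S, B3->F, B5->F; outcomes B1=F, B2=S, B3=F, B4=S, B5=F
input #6, g=13, p=8: events B2->E, B1->T, B2->E, B1->F, B4->S, B3->F, B5->F; outcomes B1=T, B1=F, B2=E, B3=F, B4=S, B5=F
input #7, g=13, p=2: events B2->E, B1->T, B2->E, B1->F, B4->S, B3->F, B5->F; outcomes B1=T, B1=F, B2=E, B3=F, B4=S, B5=F
union over all inputs: B1=T, B1=F, B2=S, B2=E, B3=F, B4=S, B5=F (7 outcomes)
every size-1 subset falls short of the 7 outcomes (best: 6/7)
inputs {5, 6} (size 2) cover everything; no size-2 subset with a lexicographically smaller index list covers all 7

Answer: 5, 6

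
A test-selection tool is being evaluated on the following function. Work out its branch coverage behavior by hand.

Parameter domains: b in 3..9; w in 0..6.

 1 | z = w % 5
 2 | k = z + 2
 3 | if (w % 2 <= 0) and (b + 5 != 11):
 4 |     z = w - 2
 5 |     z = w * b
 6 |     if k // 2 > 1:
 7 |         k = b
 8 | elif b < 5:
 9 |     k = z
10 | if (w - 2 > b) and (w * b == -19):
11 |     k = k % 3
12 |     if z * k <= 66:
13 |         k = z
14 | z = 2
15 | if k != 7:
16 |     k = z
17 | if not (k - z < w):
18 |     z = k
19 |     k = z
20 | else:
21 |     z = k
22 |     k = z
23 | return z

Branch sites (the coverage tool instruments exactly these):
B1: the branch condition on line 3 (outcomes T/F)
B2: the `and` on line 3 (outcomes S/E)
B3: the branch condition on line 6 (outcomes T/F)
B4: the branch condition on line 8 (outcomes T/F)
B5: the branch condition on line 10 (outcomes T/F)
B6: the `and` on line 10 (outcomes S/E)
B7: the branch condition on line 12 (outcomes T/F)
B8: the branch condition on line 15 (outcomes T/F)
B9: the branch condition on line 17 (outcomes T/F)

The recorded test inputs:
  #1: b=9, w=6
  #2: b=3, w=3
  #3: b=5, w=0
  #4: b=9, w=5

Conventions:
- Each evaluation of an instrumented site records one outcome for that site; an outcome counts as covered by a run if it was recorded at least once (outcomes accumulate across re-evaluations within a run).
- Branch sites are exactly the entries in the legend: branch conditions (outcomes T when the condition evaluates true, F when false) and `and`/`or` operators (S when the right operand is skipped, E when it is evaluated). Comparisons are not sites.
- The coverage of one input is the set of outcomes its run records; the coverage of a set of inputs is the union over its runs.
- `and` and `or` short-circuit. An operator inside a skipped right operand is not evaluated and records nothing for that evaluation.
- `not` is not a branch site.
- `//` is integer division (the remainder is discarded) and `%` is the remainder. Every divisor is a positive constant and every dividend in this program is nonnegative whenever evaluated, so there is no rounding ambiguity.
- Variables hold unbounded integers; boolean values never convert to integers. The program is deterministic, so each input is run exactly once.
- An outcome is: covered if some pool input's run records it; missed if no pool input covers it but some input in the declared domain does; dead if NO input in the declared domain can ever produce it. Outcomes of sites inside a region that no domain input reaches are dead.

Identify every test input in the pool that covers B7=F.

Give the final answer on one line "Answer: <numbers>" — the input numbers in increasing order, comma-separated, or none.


input #1 (b=9, w=6): misses B7=F
input #2 (b=3, w=3): misses B7=F
input #3 (b=5, w=0): misses B7=F
input #4 (b=9, w=5): misses B7=F
Answer: none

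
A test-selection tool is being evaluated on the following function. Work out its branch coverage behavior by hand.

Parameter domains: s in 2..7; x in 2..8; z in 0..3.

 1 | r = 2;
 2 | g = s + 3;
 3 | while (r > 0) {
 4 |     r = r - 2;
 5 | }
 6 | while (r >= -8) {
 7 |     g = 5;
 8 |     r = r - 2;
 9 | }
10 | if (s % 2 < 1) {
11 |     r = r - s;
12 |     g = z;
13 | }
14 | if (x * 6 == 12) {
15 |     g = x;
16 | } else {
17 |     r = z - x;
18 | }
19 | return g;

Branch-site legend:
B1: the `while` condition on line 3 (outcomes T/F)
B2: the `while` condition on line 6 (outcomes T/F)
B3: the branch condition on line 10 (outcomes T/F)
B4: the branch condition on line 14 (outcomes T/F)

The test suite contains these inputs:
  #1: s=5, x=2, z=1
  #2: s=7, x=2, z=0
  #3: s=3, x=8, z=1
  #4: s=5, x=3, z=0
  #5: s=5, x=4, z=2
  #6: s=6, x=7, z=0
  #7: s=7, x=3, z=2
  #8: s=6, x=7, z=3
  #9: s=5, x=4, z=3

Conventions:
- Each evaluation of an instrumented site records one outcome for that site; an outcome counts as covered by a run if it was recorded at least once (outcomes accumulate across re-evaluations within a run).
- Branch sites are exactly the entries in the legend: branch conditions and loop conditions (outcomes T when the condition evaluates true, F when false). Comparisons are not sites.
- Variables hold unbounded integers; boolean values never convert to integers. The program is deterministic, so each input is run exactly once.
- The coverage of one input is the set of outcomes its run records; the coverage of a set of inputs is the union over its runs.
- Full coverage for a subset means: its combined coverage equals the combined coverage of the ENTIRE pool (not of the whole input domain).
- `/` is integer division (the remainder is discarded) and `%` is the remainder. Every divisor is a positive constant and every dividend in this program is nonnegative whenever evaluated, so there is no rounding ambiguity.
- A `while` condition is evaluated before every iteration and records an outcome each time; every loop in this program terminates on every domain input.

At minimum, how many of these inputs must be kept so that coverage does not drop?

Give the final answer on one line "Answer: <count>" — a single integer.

input #1 (s=5, x=2, z=1): events B1->T, B1->F, B2->T, B2->T, B2->T, B2->T, B2->T, B2->F, B3->F, B4->T; covers B1=T, B1=F, B2=T, B2=F, B3=F, B4=T
input #2 (s=7, x=2, z=0): events B1->T, B1->F, B2->T, B2->T, B2->T, B2->T, B2->T, B2->F, B3->F, B4->T; covers B1=T, B1=F, B2=T, B2=F, B3=F, B4=T
input #3 (s=3, x=8, z=1): events B1->T, B1->F, B2->T, B2->T, B2->T, B2->T, B2->T, B2->F, B3->F, B4->F; covers B1=T, B1=F, B2=T, B2=F, B3=F, B4=F
input #4 (s=5, x=3, z=0): events B1->T, B1->F, B2->T, B2->T, B2->T, B2->T, B2->T, B2->F, B3->F, B4->F; covers B1=T, B1=F, B2=T, B2=F, B3=F, B4=F
input #5 (s=5, x=4, z=2): events B1->T, B1->F, B2->T, B2->T, B2->T, B2->T, B2->T, B2->F, B3->F, B4->F; covers B1=T, B1=F, B2=T, B2=F, B3=F, B4=F
input #6 (s=6, x=7, z=0): events B1->T, B1->F, B2->T, B2->T, B2->T, B2->T, B2->T, B2->F, B3->T, B4->F; covers B1=T, B1=F, B2=T, B2=F, B3=T, B4=F
input #7 (s=7, x=3, z=2): events B1->T, B1->F, B2->T, B2->T, B2->T, B2->T, B2->T, B2->F, B3->F, B4->F; covers B1=T, B1=F, B2=T, B2=F, B3=F, B4=F
input #8 (s=6, x=7, z=3): events B1->T, B1->F, B2->T, B2->T, B2->T, B2->T, B2->T, B2->F, B3->T, B4->F; covers B1=T, B1=F, B2=T, B2=F, B3=T, B4=F
input #9 (s=5, x=4, z=3): events B1->T, B1->F, B2->T, B2->T, B2->T, B2->T, B2->T, B2->F, B3->F, B4->F; covers B1=T, B1=F, B2=T, B2=F, B3=F, B4=F
pool-wide coverage (8 outcomes): B1=T, B1=F, B2=T, B2=F, B3=T, B3=F, B4=T, B4=F
size 1 is not enough: best union over all size-1 subsets is 6/8
size 2: inputs {1, 6} cover all 8 outcomes, and no lexicographically smaller subset of this size does

Answer: 2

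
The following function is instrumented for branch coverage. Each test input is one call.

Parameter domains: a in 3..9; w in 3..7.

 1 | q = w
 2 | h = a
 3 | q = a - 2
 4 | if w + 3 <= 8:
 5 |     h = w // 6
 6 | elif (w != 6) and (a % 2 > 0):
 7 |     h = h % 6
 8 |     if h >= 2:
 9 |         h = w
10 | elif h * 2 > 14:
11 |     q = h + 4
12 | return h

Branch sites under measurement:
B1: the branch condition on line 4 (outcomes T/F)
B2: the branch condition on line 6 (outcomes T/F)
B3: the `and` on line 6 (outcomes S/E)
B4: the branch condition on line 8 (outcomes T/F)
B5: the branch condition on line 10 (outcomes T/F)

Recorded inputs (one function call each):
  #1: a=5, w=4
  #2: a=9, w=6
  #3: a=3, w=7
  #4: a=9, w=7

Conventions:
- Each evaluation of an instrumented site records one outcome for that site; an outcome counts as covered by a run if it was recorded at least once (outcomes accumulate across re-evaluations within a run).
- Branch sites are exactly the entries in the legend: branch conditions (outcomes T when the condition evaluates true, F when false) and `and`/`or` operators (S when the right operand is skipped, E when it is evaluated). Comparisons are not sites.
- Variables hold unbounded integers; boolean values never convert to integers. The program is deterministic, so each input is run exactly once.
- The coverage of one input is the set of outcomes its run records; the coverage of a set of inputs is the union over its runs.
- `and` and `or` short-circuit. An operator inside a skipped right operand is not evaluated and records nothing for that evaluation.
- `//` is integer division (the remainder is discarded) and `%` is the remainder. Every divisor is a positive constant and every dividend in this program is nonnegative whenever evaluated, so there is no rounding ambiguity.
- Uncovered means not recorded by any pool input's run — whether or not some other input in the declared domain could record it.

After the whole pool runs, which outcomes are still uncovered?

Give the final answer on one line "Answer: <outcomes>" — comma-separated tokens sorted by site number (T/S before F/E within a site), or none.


input #1, a=5, w=4: events B1->T; outcomes B1=T
input #2, a=9, w=6: events B1->F, B3->S, B2->F, B5->T; outcomes B1=F, B2=F, B3=S, B5=T
input #3, a=3, w=7: events B1->F, B3->E, B2->T, B4->T; outcomes B1=F, B2=T, B3=E, B4=T
input #4, a=9, w=7: events B1->F, B3->E, B2->T, B4->T; outcomes B1=F, B2=T, B3=E, B4=T
union over the pool: B1=T, B1=F, B2=T, B2=F, B3=S, B3=E, B4=T, B5=T
uncovered (2 of 10): B4=F, B5=F
Answer: B4=F, B5=F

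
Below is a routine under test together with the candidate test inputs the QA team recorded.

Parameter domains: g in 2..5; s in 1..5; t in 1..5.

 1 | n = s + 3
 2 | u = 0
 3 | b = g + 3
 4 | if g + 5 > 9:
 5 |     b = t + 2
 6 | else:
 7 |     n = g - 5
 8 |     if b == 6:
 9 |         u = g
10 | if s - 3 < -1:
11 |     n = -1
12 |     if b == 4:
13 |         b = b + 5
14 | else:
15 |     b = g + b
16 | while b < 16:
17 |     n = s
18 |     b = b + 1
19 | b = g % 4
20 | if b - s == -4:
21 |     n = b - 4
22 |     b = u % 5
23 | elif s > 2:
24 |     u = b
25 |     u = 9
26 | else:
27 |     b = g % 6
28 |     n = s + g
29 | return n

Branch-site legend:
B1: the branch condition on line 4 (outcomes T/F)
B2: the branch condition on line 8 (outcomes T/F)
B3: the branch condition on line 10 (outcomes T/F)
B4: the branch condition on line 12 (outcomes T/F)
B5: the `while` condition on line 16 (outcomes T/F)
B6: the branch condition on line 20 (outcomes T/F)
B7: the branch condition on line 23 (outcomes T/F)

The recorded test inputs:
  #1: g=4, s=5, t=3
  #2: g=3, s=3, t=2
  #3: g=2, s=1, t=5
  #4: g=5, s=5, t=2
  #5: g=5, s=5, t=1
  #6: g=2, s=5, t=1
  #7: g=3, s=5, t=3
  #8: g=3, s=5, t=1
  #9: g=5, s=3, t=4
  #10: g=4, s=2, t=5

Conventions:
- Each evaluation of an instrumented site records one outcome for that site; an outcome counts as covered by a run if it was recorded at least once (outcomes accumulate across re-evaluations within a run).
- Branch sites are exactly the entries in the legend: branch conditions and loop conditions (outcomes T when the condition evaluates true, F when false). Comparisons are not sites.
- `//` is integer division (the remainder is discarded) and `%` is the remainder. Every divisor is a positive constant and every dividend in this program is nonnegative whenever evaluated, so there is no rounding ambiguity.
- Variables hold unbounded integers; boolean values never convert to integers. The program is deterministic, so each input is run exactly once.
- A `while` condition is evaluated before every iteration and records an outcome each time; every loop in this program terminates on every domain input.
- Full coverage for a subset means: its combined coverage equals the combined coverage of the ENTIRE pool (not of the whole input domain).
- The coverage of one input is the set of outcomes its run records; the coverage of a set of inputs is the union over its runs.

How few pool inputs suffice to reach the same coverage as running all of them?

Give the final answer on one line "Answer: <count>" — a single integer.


input #1, g=4, s=5, t=3: events B1->F, B2->F, B3->F, B5->T, B5->T, B5->T, B5->T, B5->T, B5->F, B6->F, B7->T; outcomes B1=F, B2=F, B3=F, B5=T, B5=F, B6=F, B7=T
input #2, g=3, s=3, t=2: events B1->F, B2->T, B3->F, B5->T, B5->T, B5->T, B5->T, B5->T, B5->T, B5->T, B5->F, B6->F, B7->T; outcomes B1=F, B2=T, B3=F, B5=T, B5=F, B6=F, B7=T
input #3, g=2, s=1, t=5: events B1->F, B2->F, B3->T, B4->F, B5->T, B5->T, B5->T, B5->T, B5->T, B5->T, B5->T, B5->T, B5->T, B5->T, ...; outcomes B1=F, B2=F, B3=T, B4=F, B5=T, B5=F, B6=F, B7=F
input #4, g=5, s=5, t=2: events B1->T, B3->F, B5->T, B5->T, B5->T, B5->T, B5->T, B5->T, B5->T, B5->F, B6->T; outcomes B1=T, B3=F, B5=T, B5=F, B6=T
input #5, g=5, s=5, t=1: events B1->T, B3->F, B5->T, B5->T, B5->T, B5->T, B5->T, B5->T, B5->T, B5->T, B5->F, B6->T; outcomes B1=T, B3=F, B5=T, B5=F, B6=T
input #6, g=2, s=5, t=1: events B1->F, B2->F, B3->F, B5->T, B5->T, B5->T, B5->T, B5->T, B5->T, B5->T, B5->T, B5->T, B5->F, B6->F, ...; outcomes B1=F, B2=F, B3=F, B5=T, B5=F, B6=F, B7=T
input #7, g=3, s=5, t=3: events B1->F, B2->T, B3->F, B5->T, B5->T, B5->T, B5->T, B5->T, B5->T, B5->T, B5->F, B6->F, B7->T; outcomes B1=F, B2=T, B3=F, B5=T, B5=F, B6=F, B7=T
input #8, g=3, s=5, t=1: events B1->F, B2->T, B3->F, B5->T, B5->T, B5->T, B5->T, B5->T, B5->T, B5->T, B5->F, B6->F, B7->T; outcomes B1=F, B2=T, B3=F, B5=T, B5=F, B6=F, B7=T
input #9, g=5, s=3, t=4: events B1->T, B3->F, B5->T, B5->T, B5->T, B5->T, B5->T, B5->F, B6->F, B7->T; outcomes B1=T, B3=F, B5=T, B5=F, B6=F, B7=T
input #10, g=4, s=2, t=5: events B1->F, B2->F, B3->F, B5->T, B5->T, B5->T, B5->T, B5->T, B5->F, B6->F, B7->F; outcomes B1=F, B2=F, B3=F, B5=T, B5=F, B6=F, B7=F
pool-wide coverage (13 outcomes): B1=T, B1=F, B2=T, B2=F, B3=T, B3=F, B4=F, B5=T, B5=F, B6=T, B6=F, B7=T, B7=F
every size-1 subset falls short of the 13 outcomes (best: 8/13)
every size-2 subset falls short of the 13 outcomes (best: 11/13)
at size 3, {2, 3, 4} reaches all 13 outcomes; every lexicographically earlier size-3 subset fails
Answer: 3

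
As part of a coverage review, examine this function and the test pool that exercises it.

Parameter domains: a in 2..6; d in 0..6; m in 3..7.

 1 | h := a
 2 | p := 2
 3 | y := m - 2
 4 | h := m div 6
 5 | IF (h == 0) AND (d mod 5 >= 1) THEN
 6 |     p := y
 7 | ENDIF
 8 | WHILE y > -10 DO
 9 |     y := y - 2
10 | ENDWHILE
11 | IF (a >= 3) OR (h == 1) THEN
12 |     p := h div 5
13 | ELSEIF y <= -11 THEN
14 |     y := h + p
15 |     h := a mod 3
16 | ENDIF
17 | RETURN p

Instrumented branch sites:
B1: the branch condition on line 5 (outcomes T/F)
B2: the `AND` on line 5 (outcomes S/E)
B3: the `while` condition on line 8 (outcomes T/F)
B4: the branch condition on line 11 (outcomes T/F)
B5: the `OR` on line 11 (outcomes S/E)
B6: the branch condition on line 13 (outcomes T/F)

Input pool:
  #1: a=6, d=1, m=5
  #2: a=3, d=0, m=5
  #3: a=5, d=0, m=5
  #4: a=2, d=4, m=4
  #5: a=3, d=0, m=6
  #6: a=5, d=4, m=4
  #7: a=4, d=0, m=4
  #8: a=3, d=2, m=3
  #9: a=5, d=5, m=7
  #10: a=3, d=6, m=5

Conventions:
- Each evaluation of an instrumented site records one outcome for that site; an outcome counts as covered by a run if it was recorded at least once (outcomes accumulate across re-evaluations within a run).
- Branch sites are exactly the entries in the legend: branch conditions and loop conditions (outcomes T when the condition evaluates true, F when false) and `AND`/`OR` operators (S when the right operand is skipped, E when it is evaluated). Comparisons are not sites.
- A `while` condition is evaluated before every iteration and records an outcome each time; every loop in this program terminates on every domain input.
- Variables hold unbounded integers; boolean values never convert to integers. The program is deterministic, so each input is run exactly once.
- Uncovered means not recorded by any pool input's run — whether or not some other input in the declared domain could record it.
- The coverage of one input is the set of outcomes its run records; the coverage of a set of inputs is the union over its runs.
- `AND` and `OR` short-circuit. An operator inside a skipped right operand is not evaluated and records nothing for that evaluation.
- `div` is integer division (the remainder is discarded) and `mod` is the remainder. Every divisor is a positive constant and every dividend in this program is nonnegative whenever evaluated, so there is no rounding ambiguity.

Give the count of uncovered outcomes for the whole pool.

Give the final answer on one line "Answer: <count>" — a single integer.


#1 (a=6, d=1, m=5) -> B2->E, B1->T, B3->T, B3->T, B3->T, B3->T, B3->T, B3->T, B3->T, B3->F, B5->S, B4->T; covered: B1=T, B2=E, B3=T, B3=F, B4=T, B5=S
#2 (a=3, d=0, m=5) -> B2->E, B1->F, B3->T, B3->T, B3->T, B3->T, B3->T, B3->T, B3->T, B3->F, B5->S, B4->T; covered: B1=F, B2=E, B3=T, B3=F, B4=T, B5=S
#3 (a=5, d=0, m=5) -> B2->E, B1->F, B3->T, B3->T, B3->T, B3->T, B3->T, B3->T, B3->T, B3->F, B5->S, B4->T; covered: B1=F, B2=E, B3=T, B3=F, B4=T, B5=S
#4 (a=2, d=4, m=4) -> B2->E, B1->T, B3->T, B3->T, B3->T, B3->T, B3->T, B3->T, B3->F, B5->E, B4->F, B6->F; covered: B1=T, B2=E, B3=T, B3=F, B4=F, B5=E, B6=F
#5 (a=3, d=0, m=6) -> B2->S, B1->F, B3->T, B3->T, B3->T, B3->T, B3->T, B3->T, B3->T, B3->F, B5->S, B4->T; covered: B1=F, B2=S, B3=T, B3=F, B4=T, B5=S
#6 (a=5, d=4, m=4) -> B2->E, B1->T, B3->T, B3->T, B3->T, B3->T, B3->T, B3->T, B3->F, B5->S, B4->T; covered: B1=T, B2=E, B3=T, B3=F, B4=T, B5=S
#7 (a=4, d=0, m=4) -> B2->E, B1->F, B3->T, B3->T, B3->T, B3->T, B3->T, B3->T, B3->F, B5->S, B4->T; covered: B1=F, B2=E, B3=T, B3=F, B4=T, B5=S
#8 (a=3, d=2, m=3) -> B2->E, B1->T, B3->T, B3->T, B3->T, B3->T, B3->T, B3->T, B3->F, B5->S, B4->T; covered: B1=T, B2=E, B3=T, B3=F, B4=T, B5=S
#9 (a=5, d=5, m=7) -> B2->S, B1->F, B3->T, B3->T, B3->T, B3->T, B3->T, B3->T, B3->T, B3->T, B3->F, B5->S, B4->T; covered: B1=F, B2=S, B3=T, B3=F, B4=T, B5=S
#10 (a=3, d=6, m=5) -> B2->E, B1->T, B3->T, B3->T, B3->T, B3->T, B3->T, B3->T, B3->T, B3->F, B5->S, B4->T; covered: B1=T, B2=E, B3=T, B3=F, B4=T, B5=S
union over the pool: B1=T, B1=F, B2=S, B2=E, B3=T, B3=F, B4=T, B4=F, B5=S, B5=E, B6=F
uncovered (1 of 12): B6=T
Answer: 1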